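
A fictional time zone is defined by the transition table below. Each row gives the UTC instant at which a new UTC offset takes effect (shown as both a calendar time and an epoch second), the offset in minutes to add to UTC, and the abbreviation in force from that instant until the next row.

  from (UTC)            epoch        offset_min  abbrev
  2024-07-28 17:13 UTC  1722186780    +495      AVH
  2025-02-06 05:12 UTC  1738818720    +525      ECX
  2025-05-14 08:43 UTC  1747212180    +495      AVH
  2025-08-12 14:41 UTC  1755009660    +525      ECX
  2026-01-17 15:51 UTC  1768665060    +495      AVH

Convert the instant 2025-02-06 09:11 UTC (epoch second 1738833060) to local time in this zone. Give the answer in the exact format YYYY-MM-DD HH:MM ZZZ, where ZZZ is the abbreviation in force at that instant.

2025-02-06 17:56 ECX

Query: 2025-02-06 09:11 UTC
Rule 2/5 (ECX, +08:45): 2025-02-06 05:12 UTC ≤ query < 2025-05-14 08:43 UTC
9·60 + 11 + 525 = 1076 min
1076 = 0·1440 + 1076; 1076 = 17·60 + 56 → 17:56, same day
→ 2025-02-06 17:56 ECX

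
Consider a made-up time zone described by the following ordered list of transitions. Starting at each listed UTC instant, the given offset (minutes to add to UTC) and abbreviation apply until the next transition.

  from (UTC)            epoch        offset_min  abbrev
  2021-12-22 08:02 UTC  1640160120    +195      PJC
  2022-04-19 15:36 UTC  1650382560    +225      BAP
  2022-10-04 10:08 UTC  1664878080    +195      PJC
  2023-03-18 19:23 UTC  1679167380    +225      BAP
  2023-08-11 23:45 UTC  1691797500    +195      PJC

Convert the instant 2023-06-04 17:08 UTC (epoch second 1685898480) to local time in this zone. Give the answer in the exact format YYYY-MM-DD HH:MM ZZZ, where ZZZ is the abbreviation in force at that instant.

2023-06-04 20:53 BAP

Query: 2023-06-04 17:08 UTC
Rule 4/5 (BAP, +03:45): 2023-03-18 19:23 UTC ≤ query < 2023-08-11 23:45 UTC
17·60 + 8 + 225 = 1253 min
1253 = 0·1440 + 1253; 1253 = 20·60 + 53 → 20:53, same day
→ 2023-06-04 20:53 BAP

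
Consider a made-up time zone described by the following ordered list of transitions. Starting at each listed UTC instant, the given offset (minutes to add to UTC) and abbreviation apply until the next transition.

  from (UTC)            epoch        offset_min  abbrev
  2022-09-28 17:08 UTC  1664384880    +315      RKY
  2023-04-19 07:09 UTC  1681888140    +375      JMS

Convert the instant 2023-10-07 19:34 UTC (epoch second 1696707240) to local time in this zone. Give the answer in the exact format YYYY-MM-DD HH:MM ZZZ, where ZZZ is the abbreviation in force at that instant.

Query: 2023-10-07 19:34 UTC
Rule 2/2 (JMS, +06:15): 2023-04-19 07:09 UTC ≤ query < +∞
19·60 + 34 + 375 = 1549 min
1549 = 1·1440 + 109; 109 = 1·60 + 49 → 01:49, 2023-10-07 + 1 day = 2023-10-08
→ 2023-10-08 01:49 JMS

2023-10-08 01:49 JMS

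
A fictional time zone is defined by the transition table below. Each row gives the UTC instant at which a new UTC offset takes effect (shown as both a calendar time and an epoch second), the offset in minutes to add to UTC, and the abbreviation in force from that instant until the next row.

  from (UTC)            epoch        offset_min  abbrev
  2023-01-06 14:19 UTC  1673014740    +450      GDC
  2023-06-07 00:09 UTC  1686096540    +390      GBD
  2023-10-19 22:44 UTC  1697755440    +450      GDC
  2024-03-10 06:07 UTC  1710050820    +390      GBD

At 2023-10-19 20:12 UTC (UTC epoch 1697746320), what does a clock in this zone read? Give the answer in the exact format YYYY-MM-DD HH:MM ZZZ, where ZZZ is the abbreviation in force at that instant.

2023-10-20 02:42 GBD

Query: 2023-10-19 20:12 UTC
Rule 2/4 (GBD, +06:30): 2023-06-07 00:09 UTC ≤ query < 2023-10-19 22:44 UTC
20·60 + 12 + 390 = 1602 min
1602 = 1·1440 + 162; 162 = 2·60 + 42 → 02:42, 2023-10-19 + 1 day = 2023-10-20
→ 2023-10-20 02:42 GBD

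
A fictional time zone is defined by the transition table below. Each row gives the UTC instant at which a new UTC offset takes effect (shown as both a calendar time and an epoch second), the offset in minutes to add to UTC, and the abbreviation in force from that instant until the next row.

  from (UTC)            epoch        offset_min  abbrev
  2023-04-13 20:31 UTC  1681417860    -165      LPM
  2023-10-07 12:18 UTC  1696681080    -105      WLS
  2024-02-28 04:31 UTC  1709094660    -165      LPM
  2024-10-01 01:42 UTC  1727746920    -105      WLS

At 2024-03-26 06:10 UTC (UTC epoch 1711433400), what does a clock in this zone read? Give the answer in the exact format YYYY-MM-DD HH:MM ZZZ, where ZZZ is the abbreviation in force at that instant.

2024-03-26 03:25 LPM

Query: 2024-03-26 06:10 UTC
Rule 3/4 (LPM, -02:45): 2024-02-28 04:31 UTC ≤ query < 2024-10-01 01:42 UTC
6·60 + 10 - 165 = 205 min
205 = 0·1440 + 205; 205 = 3·60 + 25 → 03:25, same day
→ 2024-03-26 03:25 LPM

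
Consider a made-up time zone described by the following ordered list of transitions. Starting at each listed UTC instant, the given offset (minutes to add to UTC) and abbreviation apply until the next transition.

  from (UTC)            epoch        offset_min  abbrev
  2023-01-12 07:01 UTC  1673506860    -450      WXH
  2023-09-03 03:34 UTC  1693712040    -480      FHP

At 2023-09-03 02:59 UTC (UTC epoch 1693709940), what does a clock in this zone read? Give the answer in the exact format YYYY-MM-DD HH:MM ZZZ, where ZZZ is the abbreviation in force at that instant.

Query: 2023-09-03 02:59 UTC
Rule 1/2 (WXH, -07:30): 2023-01-12 07:01 UTC ≤ query < 2023-09-03 03:34 UTC
2·60 + 59 - 450 = -271 min
-271 = -1·1440 + 1169; 1169 = 19·60 + 29 → 19:29, 2023-09-03 - 1 day = 2023-09-02
→ 2023-09-02 19:29 WXH

2023-09-02 19:29 WXH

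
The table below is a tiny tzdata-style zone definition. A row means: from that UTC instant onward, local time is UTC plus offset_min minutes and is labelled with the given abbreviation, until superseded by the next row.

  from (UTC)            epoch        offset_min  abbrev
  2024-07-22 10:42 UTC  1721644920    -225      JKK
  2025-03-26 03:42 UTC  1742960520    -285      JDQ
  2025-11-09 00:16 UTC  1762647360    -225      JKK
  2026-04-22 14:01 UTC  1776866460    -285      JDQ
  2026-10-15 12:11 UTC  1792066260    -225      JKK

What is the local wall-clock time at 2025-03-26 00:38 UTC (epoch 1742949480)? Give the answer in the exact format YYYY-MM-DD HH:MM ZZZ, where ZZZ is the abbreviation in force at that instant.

Query: 2025-03-26 00:38 UTC
Rule 1/5 (JKK, -03:45): 2024-07-22 10:42 UTC ≤ query < 2025-03-26 03:42 UTC
0·60 + 38 - 225 = -187 min
-187 = -1·1440 + 1253; 1253 = 20·60 + 53 → 20:53, 2025-03-26 - 1 day = 2025-03-25
→ 2025-03-25 20:53 JKK

2025-03-25 20:53 JKK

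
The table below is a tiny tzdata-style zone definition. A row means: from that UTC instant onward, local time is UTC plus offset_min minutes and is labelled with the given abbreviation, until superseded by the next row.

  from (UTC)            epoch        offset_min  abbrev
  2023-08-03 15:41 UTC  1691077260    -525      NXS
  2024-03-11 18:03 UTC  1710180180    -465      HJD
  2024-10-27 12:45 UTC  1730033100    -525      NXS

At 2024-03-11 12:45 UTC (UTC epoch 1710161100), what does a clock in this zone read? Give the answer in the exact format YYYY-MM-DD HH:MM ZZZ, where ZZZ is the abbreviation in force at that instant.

Query: 2024-03-11 12:45 UTC
Rule 1/3 (NXS, -08:45): 2023-08-03 15:41 UTC ≤ query < 2024-03-11 18:03 UTC
12·60 + 45 - 525 = 240 min
240 = 0·1440 + 240; 240 = 4·60 + 0 → 04:00, same day
→ 2024-03-11 04:00 NXS

2024-03-11 04:00 NXS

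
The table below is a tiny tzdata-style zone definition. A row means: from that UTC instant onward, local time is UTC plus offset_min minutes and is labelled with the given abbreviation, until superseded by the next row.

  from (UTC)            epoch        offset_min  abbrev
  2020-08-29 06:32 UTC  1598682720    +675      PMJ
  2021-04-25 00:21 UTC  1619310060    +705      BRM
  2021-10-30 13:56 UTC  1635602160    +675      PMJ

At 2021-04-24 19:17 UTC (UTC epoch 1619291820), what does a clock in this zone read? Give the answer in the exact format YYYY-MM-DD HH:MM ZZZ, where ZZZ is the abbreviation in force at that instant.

Query: 2021-04-24 19:17 UTC
Rule 1/3 (PMJ, +11:15): 2020-08-29 06:32 UTC ≤ query < 2021-04-25 00:21 UTC
19·60 + 17 + 675 = 1832 min
1832 = 1·1440 + 392; 392 = 6·60 + 32 → 06:32, 2021-04-24 + 1 day = 2021-04-25
→ 2021-04-25 06:32 PMJ

2021-04-25 06:32 PMJ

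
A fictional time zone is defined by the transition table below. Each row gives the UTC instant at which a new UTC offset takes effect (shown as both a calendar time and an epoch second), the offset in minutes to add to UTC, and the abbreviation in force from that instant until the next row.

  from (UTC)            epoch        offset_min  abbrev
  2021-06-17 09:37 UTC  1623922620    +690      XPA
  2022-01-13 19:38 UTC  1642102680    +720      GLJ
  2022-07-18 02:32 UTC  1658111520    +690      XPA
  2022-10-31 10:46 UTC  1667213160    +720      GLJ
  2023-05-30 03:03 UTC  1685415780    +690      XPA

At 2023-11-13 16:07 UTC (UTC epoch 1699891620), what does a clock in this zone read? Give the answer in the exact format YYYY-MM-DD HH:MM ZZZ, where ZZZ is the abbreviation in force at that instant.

2023-11-14 03:37 XPA

Query: 2023-11-13 16:07 UTC
Rule 5/5 (XPA, +11:30): 2023-05-30 03:03 UTC ≤ query < +∞
16·60 + 7 + 690 = 1657 min
1657 = 1·1440 + 217; 217 = 3·60 + 37 → 03:37, 2023-11-13 + 1 day = 2023-11-14
→ 2023-11-14 03:37 XPA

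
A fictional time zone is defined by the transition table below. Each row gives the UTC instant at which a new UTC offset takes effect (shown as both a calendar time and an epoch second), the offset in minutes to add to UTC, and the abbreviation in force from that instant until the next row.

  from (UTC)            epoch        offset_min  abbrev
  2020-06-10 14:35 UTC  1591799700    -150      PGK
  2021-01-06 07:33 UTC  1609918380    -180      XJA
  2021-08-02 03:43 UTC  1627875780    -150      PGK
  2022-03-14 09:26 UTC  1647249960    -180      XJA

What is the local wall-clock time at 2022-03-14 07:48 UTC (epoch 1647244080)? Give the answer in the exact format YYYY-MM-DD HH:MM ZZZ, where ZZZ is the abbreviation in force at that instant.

Query: 2022-03-14 07:48 UTC
Rule 3/4 (PGK, -02:30): 2021-08-02 03:43 UTC ≤ query < 2022-03-14 09:26 UTC
7·60 + 48 - 150 = 318 min
318 = 0·1440 + 318; 318 = 5·60 + 18 → 05:18, same day
→ 2022-03-14 05:18 PGK

2022-03-14 05:18 PGK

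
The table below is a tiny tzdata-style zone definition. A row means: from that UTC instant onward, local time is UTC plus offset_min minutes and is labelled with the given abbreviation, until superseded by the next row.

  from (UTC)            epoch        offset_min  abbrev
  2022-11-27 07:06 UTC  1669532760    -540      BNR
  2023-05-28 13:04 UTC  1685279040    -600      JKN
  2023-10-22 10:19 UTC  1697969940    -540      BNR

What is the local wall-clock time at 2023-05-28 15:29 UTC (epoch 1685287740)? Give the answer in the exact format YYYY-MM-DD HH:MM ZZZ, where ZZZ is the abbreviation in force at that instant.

2023-05-28 05:29 JKN

Query: 2023-05-28 15:29 UTC
Rule 2/3 (JKN, -10:00): 2023-05-28 13:04 UTC ≤ query < 2023-10-22 10:19 UTC
15·60 + 29 - 600 = 329 min
329 = 0·1440 + 329; 329 = 5·60 + 29 → 05:29, same day
→ 2023-05-28 05:29 JKN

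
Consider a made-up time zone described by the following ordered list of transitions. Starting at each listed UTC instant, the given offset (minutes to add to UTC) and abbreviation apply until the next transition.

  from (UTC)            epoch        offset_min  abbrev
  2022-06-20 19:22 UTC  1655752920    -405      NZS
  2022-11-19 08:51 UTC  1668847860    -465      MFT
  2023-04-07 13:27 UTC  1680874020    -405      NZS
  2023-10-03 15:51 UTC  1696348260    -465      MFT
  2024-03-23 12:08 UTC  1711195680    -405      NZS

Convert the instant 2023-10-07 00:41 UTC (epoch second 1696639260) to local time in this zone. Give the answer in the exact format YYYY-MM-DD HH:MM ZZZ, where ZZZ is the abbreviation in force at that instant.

Query: 2023-10-07 00:41 UTC
Rule 4/5 (MFT, -07:45): 2023-10-03 15:51 UTC ≤ query < 2024-03-23 12:08 UTC
0·60 + 41 - 465 = -424 min
-424 = -1·1440 + 1016; 1016 = 16·60 + 56 → 16:56, 2023-10-07 - 1 day = 2023-10-06
→ 2023-10-06 16:56 MFT

2023-10-06 16:56 MFT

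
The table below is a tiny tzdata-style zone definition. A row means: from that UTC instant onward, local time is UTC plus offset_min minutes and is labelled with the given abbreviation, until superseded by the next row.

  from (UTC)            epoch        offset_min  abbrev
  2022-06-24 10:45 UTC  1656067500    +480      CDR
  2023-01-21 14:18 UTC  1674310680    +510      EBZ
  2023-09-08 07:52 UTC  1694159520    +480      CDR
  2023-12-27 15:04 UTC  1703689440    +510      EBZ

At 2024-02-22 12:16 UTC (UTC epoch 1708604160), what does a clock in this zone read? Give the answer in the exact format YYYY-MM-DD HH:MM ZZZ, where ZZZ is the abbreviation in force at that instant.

2024-02-22 20:46 EBZ

Query: 2024-02-22 12:16 UTC
Rule 4/4 (EBZ, +08:30): 2023-12-27 15:04 UTC ≤ query < +∞
12·60 + 16 + 510 = 1246 min
1246 = 0·1440 + 1246; 1246 = 20·60 + 46 → 20:46, same day
→ 2024-02-22 20:46 EBZ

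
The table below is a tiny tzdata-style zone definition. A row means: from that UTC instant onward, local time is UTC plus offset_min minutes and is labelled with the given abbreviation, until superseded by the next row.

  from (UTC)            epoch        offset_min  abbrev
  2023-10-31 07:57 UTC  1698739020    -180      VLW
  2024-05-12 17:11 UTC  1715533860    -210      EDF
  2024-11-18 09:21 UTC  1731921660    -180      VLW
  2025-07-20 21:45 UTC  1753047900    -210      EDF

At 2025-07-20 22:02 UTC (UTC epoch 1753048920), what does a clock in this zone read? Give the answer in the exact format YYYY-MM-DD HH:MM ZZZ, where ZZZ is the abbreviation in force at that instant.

2025-07-20 18:32 EDF

Query: 2025-07-20 22:02 UTC
Rule 4/4 (EDF, -03:30): 2025-07-20 21:45 UTC ≤ query < +∞
22·60 + 2 - 210 = 1112 min
1112 = 0·1440 + 1112; 1112 = 18·60 + 32 → 18:32, same day
→ 2025-07-20 18:32 EDF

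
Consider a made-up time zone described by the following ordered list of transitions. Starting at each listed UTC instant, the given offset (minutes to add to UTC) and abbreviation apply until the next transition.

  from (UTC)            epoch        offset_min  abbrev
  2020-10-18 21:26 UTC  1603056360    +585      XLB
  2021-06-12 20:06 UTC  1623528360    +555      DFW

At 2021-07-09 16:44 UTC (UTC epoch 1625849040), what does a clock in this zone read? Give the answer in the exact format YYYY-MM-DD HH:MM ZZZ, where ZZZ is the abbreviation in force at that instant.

Query: 2021-07-09 16:44 UTC
Rule 2/2 (DFW, +09:15): 2021-06-12 20:06 UTC ≤ query < +∞
16·60 + 44 + 555 = 1559 min
1559 = 1·1440 + 119; 119 = 1·60 + 59 → 01:59, 2021-07-09 + 1 day = 2021-07-10
→ 2021-07-10 01:59 DFW

2021-07-10 01:59 DFW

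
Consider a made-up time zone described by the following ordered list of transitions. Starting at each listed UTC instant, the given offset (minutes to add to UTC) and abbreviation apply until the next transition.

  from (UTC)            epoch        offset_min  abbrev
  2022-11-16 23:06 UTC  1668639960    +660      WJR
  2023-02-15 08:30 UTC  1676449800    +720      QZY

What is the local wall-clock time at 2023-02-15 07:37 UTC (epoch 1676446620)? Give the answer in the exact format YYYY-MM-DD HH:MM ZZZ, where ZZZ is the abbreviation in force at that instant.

Query: 2023-02-15 07:37 UTC
Rule 1/2 (WJR, +11:00): 2022-11-16 23:06 UTC ≤ query < 2023-02-15 08:30 UTC
7·60 + 37 + 660 = 1117 min
1117 = 0·1440 + 1117; 1117 = 18·60 + 37 → 18:37, same day
→ 2023-02-15 18:37 WJR

2023-02-15 18:37 WJR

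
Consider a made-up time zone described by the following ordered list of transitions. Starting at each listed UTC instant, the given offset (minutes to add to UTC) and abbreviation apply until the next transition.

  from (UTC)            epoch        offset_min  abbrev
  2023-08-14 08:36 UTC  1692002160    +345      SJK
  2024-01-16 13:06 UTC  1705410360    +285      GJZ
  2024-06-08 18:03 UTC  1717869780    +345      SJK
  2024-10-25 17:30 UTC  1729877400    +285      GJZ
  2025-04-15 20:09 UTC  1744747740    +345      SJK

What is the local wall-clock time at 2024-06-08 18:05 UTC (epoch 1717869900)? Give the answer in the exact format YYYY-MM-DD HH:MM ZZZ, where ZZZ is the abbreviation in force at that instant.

Query: 2024-06-08 18:05 UTC
Rule 3/5 (SJK, +05:45): 2024-06-08 18:03 UTC ≤ query < 2024-10-25 17:30 UTC
18·60 + 5 + 345 = 1430 min
1430 = 0·1440 + 1430; 1430 = 23·60 + 50 → 23:50, same day
→ 2024-06-08 23:50 SJK

2024-06-08 23:50 SJK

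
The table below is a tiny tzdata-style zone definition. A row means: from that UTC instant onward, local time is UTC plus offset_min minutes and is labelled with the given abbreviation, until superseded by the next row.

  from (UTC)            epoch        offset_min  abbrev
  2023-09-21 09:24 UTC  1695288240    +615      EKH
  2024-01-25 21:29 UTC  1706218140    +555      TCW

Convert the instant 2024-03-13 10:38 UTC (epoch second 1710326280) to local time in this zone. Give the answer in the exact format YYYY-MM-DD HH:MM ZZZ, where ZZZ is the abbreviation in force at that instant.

2024-03-13 19:53 TCW

Query: 2024-03-13 10:38 UTC
Rule 2/2 (TCW, +09:15): 2024-01-25 21:29 UTC ≤ query < +∞
10·60 + 38 + 555 = 1193 min
1193 = 0·1440 + 1193; 1193 = 19·60 + 53 → 19:53, same day
→ 2024-03-13 19:53 TCW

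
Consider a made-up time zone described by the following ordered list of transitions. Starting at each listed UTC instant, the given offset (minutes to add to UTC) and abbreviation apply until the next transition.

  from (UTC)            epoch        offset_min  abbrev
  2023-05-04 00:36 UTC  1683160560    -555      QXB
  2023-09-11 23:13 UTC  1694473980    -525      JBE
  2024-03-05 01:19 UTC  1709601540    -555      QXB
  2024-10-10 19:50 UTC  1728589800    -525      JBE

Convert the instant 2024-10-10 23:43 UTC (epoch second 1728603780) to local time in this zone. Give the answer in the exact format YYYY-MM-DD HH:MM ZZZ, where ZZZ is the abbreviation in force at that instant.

Query: 2024-10-10 23:43 UTC
Rule 4/4 (JBE, -08:45): 2024-10-10 19:50 UTC ≤ query < +∞
23·60 + 43 - 525 = 898 min
898 = 0·1440 + 898; 898 = 14·60 + 58 → 14:58, same day
→ 2024-10-10 14:58 JBE

2024-10-10 14:58 JBE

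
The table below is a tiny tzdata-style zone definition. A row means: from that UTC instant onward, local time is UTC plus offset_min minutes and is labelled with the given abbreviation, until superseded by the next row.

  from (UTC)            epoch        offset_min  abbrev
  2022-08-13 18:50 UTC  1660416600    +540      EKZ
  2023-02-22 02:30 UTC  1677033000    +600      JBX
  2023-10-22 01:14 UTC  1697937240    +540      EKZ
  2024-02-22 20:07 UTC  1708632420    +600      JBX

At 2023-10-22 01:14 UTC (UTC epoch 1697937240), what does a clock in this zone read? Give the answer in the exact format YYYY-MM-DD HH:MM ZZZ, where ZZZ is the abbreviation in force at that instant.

Query: 2023-10-22 01:14 UTC
Rule 3/4 (EKZ, +09:00): 2023-10-22 01:14 UTC ≤ query < 2024-02-22 20:07 UTC
1·60 + 14 + 540 = 614 min
614 = 0·1440 + 614; 614 = 10·60 + 14 → 10:14, same day
→ 2023-10-22 10:14 EKZ

2023-10-22 10:14 EKZ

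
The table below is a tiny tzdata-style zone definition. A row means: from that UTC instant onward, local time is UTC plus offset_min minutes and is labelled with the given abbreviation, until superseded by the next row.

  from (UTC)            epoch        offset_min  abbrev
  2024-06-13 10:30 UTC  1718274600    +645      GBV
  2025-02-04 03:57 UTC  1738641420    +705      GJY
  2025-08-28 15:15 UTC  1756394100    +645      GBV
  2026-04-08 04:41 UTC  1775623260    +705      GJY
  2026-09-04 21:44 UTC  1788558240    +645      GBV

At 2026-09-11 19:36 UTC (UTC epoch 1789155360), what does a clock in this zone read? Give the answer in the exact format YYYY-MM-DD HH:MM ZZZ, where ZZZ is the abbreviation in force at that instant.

Query: 2026-09-11 19:36 UTC
Rule 5/5 (GBV, +10:45): 2026-09-04 21:44 UTC ≤ query < +∞
19·60 + 36 + 645 = 1821 min
1821 = 1·1440 + 381; 381 = 6·60 + 21 → 06:21, 2026-09-11 + 1 day = 2026-09-12
→ 2026-09-12 06:21 GBV

2026-09-12 06:21 GBV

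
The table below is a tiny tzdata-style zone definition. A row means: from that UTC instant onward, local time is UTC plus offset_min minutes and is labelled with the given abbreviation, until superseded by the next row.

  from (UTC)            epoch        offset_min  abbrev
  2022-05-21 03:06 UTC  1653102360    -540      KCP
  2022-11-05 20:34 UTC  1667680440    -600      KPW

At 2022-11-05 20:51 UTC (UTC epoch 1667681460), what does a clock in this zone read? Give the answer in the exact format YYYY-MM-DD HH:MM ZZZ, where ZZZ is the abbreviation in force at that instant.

2022-11-05 10:51 KPW

Query: 2022-11-05 20:51 UTC
Rule 2/2 (KPW, -10:00): 2022-11-05 20:34 UTC ≤ query < +∞
20·60 + 51 - 600 = 651 min
651 = 0·1440 + 651; 651 = 10·60 + 51 → 10:51, same day
→ 2022-11-05 10:51 KPW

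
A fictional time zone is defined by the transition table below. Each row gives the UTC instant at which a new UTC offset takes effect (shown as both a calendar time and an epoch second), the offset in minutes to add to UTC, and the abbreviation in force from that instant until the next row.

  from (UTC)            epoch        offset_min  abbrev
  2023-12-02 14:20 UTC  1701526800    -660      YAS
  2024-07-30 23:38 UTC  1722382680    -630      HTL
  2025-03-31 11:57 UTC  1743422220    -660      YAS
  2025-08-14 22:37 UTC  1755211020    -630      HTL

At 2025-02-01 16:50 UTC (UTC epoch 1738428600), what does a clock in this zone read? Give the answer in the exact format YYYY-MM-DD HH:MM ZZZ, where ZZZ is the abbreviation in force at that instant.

2025-02-01 06:20 HTL

Query: 2025-02-01 16:50 UTC
Rule 2/4 (HTL, -10:30): 2024-07-30 23:38 UTC ≤ query < 2025-03-31 11:57 UTC
16·60 + 50 - 630 = 380 min
380 = 0·1440 + 380; 380 = 6·60 + 20 → 06:20, same day
→ 2025-02-01 06:20 HTL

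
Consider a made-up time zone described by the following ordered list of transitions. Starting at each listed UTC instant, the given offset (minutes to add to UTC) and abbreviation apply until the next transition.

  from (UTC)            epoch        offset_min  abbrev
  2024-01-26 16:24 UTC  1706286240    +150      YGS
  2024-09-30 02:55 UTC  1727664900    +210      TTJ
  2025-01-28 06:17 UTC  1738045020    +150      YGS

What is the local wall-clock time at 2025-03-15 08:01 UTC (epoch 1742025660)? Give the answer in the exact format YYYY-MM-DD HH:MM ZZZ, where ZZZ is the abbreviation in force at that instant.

2025-03-15 10:31 YGS

Query: 2025-03-15 08:01 UTC
Rule 3/3 (YGS, +02:30): 2025-01-28 06:17 UTC ≤ query < +∞
8·60 + 1 + 150 = 631 min
631 = 0·1440 + 631; 631 = 10·60 + 31 → 10:31, same day
→ 2025-03-15 10:31 YGS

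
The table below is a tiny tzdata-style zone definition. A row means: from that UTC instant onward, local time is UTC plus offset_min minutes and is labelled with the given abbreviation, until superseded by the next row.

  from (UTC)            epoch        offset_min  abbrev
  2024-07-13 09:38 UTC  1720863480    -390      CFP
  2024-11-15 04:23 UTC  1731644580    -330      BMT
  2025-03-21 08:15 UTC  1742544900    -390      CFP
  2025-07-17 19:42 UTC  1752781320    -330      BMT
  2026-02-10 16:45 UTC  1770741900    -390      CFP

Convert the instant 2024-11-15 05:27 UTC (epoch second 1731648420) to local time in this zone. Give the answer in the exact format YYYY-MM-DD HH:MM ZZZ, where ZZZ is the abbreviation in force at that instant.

2024-11-14 23:57 BMT

Query: 2024-11-15 05:27 UTC
Rule 2/5 (BMT, -05:30): 2024-11-15 04:23 UTC ≤ query < 2025-03-21 08:15 UTC
5·60 + 27 - 330 = -3 min
-3 = -1·1440 + 1437; 1437 = 23·60 + 57 → 23:57, 2024-11-15 - 1 day = 2024-11-14
→ 2024-11-14 23:57 BMT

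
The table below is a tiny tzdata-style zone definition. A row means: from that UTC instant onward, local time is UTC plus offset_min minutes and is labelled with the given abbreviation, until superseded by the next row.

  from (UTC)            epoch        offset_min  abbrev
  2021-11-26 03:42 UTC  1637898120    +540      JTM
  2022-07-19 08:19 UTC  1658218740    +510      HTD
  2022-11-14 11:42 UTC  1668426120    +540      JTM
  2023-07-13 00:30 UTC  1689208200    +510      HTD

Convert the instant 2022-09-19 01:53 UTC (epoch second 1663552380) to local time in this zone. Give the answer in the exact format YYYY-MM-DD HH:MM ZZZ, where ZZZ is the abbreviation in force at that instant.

Query: 2022-09-19 01:53 UTC
Rule 2/4 (HTD, +08:30): 2022-07-19 08:19 UTC ≤ query < 2022-11-14 11:42 UTC
1·60 + 53 + 510 = 623 min
623 = 0·1440 + 623; 623 = 10·60 + 23 → 10:23, same day
→ 2022-09-19 10:23 HTD

2022-09-19 10:23 HTD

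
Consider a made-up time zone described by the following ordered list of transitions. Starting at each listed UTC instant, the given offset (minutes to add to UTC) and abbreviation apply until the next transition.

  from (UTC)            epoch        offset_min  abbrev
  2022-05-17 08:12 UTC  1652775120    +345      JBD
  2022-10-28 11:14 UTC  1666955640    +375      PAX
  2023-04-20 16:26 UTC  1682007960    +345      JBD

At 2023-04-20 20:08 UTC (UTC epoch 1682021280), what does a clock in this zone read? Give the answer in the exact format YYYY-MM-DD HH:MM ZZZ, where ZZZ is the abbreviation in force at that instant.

Query: 2023-04-20 20:08 UTC
Rule 3/3 (JBD, +05:45): 2023-04-20 16:26 UTC ≤ query < +∞
20·60 + 8 + 345 = 1553 min
1553 = 1·1440 + 113; 113 = 1·60 + 53 → 01:53, 2023-04-20 + 1 day = 2023-04-21
→ 2023-04-21 01:53 JBD

2023-04-21 01:53 JBD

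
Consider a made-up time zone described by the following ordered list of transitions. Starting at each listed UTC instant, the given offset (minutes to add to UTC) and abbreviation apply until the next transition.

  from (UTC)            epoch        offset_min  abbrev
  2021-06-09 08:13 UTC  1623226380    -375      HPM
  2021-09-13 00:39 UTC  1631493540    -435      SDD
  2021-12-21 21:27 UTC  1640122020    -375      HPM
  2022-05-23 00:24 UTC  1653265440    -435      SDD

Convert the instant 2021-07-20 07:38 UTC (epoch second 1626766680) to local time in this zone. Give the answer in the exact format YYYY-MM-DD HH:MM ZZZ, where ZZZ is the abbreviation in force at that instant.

2021-07-20 01:23 HPM

Query: 2021-07-20 07:38 UTC
Rule 1/4 (HPM, -06:15): 2021-06-09 08:13 UTC ≤ query < 2021-09-13 00:39 UTC
7·60 + 38 - 375 = 83 min
83 = 0·1440 + 83; 83 = 1·60 + 23 → 01:23, same day
→ 2021-07-20 01:23 HPM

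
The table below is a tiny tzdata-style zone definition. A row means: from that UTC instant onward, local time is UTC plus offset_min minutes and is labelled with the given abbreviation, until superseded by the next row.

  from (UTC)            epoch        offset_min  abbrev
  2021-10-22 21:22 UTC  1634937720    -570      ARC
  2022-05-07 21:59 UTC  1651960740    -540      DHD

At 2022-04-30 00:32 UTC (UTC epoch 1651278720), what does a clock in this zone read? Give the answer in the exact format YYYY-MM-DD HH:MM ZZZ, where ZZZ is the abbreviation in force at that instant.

Query: 2022-04-30 00:32 UTC
Rule 1/2 (ARC, -09:30): 2021-10-22 21:22 UTC ≤ query < 2022-05-07 21:59 UTC
0·60 + 32 - 570 = -538 min
-538 = -1·1440 + 902; 902 = 15·60 + 2 → 15:02, 2022-04-30 - 1 day = 2022-04-29
→ 2022-04-29 15:02 ARC

2022-04-29 15:02 ARC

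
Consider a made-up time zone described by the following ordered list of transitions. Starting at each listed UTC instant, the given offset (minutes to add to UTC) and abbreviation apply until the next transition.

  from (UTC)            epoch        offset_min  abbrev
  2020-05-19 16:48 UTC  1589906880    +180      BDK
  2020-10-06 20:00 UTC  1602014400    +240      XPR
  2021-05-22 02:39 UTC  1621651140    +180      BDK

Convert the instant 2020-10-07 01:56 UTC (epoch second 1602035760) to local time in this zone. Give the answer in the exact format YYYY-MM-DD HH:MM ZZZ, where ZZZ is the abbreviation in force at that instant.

2020-10-07 05:56 XPR

Query: 2020-10-07 01:56 UTC
Rule 2/3 (XPR, +04:00): 2020-10-06 20:00 UTC ≤ query < 2021-05-22 02:39 UTC
1·60 + 56 + 240 = 356 min
356 = 0·1440 + 356; 356 = 5·60 + 56 → 05:56, same day
→ 2020-10-07 05:56 XPR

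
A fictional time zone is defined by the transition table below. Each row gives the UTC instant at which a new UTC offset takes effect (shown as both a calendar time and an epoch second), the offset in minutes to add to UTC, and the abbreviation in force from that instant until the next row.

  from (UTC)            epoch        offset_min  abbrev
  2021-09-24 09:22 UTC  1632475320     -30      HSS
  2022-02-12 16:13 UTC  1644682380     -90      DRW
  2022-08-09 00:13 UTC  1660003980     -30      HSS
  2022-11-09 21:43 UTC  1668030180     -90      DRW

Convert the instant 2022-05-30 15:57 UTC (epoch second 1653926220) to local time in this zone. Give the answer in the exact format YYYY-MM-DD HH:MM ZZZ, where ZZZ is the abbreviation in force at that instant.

2022-05-30 14:27 DRW

Query: 2022-05-30 15:57 UTC
Rule 2/4 (DRW, -01:30): 2022-02-12 16:13 UTC ≤ query < 2022-08-09 00:13 UTC
15·60 + 57 - 90 = 867 min
867 = 0·1440 + 867; 867 = 14·60 + 27 → 14:27, same day
→ 2022-05-30 14:27 DRW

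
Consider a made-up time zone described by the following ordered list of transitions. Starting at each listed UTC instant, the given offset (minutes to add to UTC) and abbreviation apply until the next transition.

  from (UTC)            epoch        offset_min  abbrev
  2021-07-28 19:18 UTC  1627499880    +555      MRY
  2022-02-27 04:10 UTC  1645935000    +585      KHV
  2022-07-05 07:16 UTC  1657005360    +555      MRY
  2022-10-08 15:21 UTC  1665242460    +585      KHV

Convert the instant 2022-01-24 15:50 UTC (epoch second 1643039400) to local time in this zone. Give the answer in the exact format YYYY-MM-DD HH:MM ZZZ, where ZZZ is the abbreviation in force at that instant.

Query: 2022-01-24 15:50 UTC
Rule 1/4 (MRY, +09:15): 2021-07-28 19:18 UTC ≤ query < 2022-02-27 04:10 UTC
15·60 + 50 + 555 = 1505 min
1505 = 1·1440 + 65; 65 = 1·60 + 5 → 01:05, 2022-01-24 + 1 day = 2022-01-25
→ 2022-01-25 01:05 MRY

2022-01-25 01:05 MRY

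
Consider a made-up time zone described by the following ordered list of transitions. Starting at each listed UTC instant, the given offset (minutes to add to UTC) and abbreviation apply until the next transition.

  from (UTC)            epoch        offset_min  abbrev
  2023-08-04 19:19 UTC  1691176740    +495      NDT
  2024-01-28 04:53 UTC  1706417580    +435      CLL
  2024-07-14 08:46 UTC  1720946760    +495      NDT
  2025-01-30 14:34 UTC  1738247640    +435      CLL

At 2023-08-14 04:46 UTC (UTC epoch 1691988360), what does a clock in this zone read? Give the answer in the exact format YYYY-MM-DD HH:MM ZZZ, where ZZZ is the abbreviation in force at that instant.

Query: 2023-08-14 04:46 UTC
Rule 1/4 (NDT, +08:15): 2023-08-04 19:19 UTC ≤ query < 2024-01-28 04:53 UTC
4·60 + 46 + 495 = 781 min
781 = 0·1440 + 781; 781 = 13·60 + 1 → 13:01, same day
→ 2023-08-14 13:01 NDT

2023-08-14 13:01 NDT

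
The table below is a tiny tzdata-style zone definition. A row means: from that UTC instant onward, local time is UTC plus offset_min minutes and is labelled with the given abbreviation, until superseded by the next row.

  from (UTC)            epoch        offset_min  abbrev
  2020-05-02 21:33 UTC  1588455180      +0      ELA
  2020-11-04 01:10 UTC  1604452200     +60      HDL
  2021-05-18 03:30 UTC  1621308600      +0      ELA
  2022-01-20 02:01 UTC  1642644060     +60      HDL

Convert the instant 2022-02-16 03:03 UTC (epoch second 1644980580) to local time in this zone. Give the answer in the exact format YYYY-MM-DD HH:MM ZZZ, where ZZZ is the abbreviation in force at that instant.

Query: 2022-02-16 03:03 UTC
Rule 4/4 (HDL, +01:00): 2022-01-20 02:01 UTC ≤ query < +∞
3·60 + 3 + 60 = 243 min
243 = 0·1440 + 243; 243 = 4·60 + 3 → 04:03, same day
→ 2022-02-16 04:03 HDL

2022-02-16 04:03 HDL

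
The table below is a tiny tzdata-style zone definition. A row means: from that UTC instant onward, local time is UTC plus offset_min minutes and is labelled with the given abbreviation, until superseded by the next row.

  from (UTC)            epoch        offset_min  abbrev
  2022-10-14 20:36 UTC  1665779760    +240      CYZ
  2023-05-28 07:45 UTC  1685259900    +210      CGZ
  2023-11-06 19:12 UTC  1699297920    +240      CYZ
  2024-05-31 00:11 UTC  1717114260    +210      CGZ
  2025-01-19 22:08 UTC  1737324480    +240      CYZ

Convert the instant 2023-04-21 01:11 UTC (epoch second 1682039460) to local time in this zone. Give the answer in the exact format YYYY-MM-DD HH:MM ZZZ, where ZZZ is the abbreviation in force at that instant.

2023-04-21 05:11 CYZ

Query: 2023-04-21 01:11 UTC
Rule 1/5 (CYZ, +04:00): 2022-10-14 20:36 UTC ≤ query < 2023-05-28 07:45 UTC
1·60 + 11 + 240 = 311 min
311 = 0·1440 + 311; 311 = 5·60 + 11 → 05:11, same day
→ 2023-04-21 05:11 CYZ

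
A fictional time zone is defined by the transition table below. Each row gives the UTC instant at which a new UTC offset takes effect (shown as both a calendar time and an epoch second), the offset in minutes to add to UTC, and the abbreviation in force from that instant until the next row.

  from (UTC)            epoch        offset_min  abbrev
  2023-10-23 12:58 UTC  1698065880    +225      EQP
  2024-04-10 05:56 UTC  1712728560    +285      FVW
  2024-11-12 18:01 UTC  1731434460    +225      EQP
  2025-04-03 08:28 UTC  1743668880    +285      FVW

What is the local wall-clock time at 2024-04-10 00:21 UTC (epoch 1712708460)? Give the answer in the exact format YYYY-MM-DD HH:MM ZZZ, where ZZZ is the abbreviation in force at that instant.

2024-04-10 04:06 EQP

Query: 2024-04-10 00:21 UTC
Rule 1/4 (EQP, +03:45): 2023-10-23 12:58 UTC ≤ query < 2024-04-10 05:56 UTC
0·60 + 21 + 225 = 246 min
246 = 0·1440 + 246; 246 = 4·60 + 6 → 04:06, same day
→ 2024-04-10 04:06 EQP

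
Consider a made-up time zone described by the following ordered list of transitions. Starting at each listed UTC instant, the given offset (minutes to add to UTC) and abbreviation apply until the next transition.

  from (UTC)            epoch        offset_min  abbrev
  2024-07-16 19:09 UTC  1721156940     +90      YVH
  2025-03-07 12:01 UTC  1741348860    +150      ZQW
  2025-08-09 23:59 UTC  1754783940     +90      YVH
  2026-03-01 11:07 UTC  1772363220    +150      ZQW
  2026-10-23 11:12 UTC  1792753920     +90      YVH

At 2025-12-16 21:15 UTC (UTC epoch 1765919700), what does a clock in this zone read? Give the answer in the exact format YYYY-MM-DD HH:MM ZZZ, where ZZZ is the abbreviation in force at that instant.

2025-12-16 22:45 YVH

Query: 2025-12-16 21:15 UTC
Rule 3/5 (YVH, +01:30): 2025-08-09 23:59 UTC ≤ query < 2026-03-01 11:07 UTC
21·60 + 15 + 90 = 1365 min
1365 = 0·1440 + 1365; 1365 = 22·60 + 45 → 22:45, same day
→ 2025-12-16 22:45 YVH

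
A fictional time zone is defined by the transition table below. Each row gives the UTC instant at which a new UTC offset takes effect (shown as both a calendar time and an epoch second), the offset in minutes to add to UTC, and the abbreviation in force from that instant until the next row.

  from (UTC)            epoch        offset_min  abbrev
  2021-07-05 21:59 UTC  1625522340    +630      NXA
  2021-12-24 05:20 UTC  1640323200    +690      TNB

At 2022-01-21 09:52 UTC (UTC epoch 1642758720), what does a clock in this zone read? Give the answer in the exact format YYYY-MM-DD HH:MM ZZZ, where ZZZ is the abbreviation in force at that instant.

Query: 2022-01-21 09:52 UTC
Rule 2/2 (TNB, +11:30): 2021-12-24 05:20 UTC ≤ query < +∞
9·60 + 52 + 690 = 1282 min
1282 = 0·1440 + 1282; 1282 = 21·60 + 22 → 21:22, same day
→ 2022-01-21 21:22 TNB

2022-01-21 21:22 TNB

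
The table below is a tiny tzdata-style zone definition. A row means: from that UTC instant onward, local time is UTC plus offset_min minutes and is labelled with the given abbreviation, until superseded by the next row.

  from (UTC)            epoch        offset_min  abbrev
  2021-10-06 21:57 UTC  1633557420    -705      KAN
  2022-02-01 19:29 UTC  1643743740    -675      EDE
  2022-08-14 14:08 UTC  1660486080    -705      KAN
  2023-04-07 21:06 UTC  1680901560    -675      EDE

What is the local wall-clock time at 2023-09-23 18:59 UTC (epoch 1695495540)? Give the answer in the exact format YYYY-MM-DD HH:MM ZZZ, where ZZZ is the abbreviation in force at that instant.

2023-09-23 07:44 EDE

Query: 2023-09-23 18:59 UTC
Rule 4/4 (EDE, -11:15): 2023-04-07 21:06 UTC ≤ query < +∞
18·60 + 59 - 675 = 464 min
464 = 0·1440 + 464; 464 = 7·60 + 44 → 07:44, same day
→ 2023-09-23 07:44 EDE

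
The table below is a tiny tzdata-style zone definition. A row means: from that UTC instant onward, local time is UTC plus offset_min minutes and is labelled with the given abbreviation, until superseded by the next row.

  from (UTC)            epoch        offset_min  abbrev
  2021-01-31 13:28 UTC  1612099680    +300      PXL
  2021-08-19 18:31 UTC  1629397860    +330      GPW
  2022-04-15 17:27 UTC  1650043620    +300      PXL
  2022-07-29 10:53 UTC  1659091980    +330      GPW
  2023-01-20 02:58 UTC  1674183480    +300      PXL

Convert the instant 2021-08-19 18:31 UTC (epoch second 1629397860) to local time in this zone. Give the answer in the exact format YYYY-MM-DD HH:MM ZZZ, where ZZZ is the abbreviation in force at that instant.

2021-08-20 00:01 GPW

Query: 2021-08-19 18:31 UTC
Rule 2/5 (GPW, +05:30): 2021-08-19 18:31 UTC ≤ query < 2022-04-15 17:27 UTC
18·60 + 31 + 330 = 1441 min
1441 = 1·1440 + 1; 1 = 0·60 + 1 → 00:01, 2021-08-19 + 1 day = 2021-08-20
→ 2021-08-20 00:01 GPW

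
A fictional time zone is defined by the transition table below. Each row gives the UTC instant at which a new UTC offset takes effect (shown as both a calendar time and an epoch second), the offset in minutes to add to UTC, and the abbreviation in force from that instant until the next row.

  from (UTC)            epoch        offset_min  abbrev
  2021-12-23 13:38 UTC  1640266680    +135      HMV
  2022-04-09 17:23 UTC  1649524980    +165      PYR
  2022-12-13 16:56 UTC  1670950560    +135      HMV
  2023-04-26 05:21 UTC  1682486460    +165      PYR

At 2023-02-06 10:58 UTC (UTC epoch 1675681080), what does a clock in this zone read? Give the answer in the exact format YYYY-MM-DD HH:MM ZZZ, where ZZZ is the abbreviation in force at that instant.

Query: 2023-02-06 10:58 UTC
Rule 3/4 (HMV, +02:15): 2022-12-13 16:56 UTC ≤ query < 2023-04-26 05:21 UTC
10·60 + 58 + 135 = 793 min
793 = 0·1440 + 793; 793 = 13·60 + 13 → 13:13, same day
→ 2023-02-06 13:13 HMV

2023-02-06 13:13 HMV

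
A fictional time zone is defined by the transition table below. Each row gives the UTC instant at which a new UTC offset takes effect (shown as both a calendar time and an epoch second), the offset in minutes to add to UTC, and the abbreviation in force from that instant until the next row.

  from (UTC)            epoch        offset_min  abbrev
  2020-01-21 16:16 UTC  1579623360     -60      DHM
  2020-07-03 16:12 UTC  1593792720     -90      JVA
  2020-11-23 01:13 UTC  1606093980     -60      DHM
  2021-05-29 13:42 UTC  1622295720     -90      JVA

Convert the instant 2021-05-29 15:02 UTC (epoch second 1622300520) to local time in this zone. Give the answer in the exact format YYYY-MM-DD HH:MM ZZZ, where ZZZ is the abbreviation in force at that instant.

Query: 2021-05-29 15:02 UTC
Rule 4/4 (JVA, -01:30): 2021-05-29 13:42 UTC ≤ query < +∞
15·60 + 2 - 90 = 812 min
812 = 0·1440 + 812; 812 = 13·60 + 32 → 13:32, same day
→ 2021-05-29 13:32 JVA

2021-05-29 13:32 JVA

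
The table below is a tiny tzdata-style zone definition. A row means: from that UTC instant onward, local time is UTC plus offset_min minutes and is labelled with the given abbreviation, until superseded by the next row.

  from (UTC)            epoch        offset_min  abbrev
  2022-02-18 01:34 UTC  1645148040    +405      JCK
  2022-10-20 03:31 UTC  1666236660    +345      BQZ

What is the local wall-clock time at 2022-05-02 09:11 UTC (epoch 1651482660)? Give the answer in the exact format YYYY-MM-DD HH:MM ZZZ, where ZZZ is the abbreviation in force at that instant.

2022-05-02 15:56 JCK

Query: 2022-05-02 09:11 UTC
Rule 1/2 (JCK, +06:45): 2022-02-18 01:34 UTC ≤ query < 2022-10-20 03:31 UTC
9·60 + 11 + 405 = 956 min
956 = 0·1440 + 956; 956 = 15·60 + 56 → 15:56, same day
→ 2022-05-02 15:56 JCK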